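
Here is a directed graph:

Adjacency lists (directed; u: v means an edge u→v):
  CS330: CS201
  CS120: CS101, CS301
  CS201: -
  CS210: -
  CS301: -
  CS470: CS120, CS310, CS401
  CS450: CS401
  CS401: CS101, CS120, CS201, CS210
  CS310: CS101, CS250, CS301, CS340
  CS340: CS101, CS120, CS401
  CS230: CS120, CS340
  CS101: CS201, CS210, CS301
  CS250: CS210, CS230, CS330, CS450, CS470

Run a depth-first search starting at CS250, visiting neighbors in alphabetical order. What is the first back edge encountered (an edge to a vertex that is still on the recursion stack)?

CS310->CS250

DFS from CS250 (visiting neighbors in alphabetical order); mark gray on enter, black on exit:
CS250 gray
  CS210 gray
  CS210 black
  CS230 gray
    CS120 gray
      CS101 gray
        CS201 gray
        CS201 black
        CS101→CS210: CS210 black — skip
        CS301 gray
        CS301 black
      CS101 black
      CS120→CS301: CS301 black — skip
    CS120 black
    CS340 gray
      CS340→CS101: CS101 black — skip
      CS340→CS120: CS120 black — skip
      CS401 gray
        CS401→CS101: CS101 black — skip
        CS401→CS120: CS120 black — skip
        CS401→CS201: CS201 black — skip
        CS401→CS210: CS210 black — skip
      CS401 black
    CS340 black
  CS230 black
  CS330 gray
    CS330→CS201: CS201 black — skip
  CS330 black
  CS450 gray
    CS450→CS401: CS401 black — skip
  CS450 black
  CS470 gray
    CS470→CS120: CS120 black — skip
    CS310 gray
      CS310→CS101: CS101 black — skip
      CS310→CS250: CS250 is gray → back edge
First back edge: CS310 → CS250.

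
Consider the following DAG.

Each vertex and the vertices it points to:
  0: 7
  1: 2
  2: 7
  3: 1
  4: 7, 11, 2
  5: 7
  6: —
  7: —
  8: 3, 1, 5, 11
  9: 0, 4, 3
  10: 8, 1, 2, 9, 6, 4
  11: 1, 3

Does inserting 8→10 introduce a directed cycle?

Yes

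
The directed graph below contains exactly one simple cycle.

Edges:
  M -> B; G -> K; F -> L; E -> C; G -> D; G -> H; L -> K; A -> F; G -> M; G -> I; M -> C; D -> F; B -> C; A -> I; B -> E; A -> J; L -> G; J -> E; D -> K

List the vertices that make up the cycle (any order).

DFS with gray/black marking from F:
F gray
  L gray
    K gray
    K black
    G gray
      G→K: K black — skip
      M gray
        C gray
        C black
        B gray
          B→C: C black — skip
          E gray
            E→C: C black — skip
          E black
        B black
      M black
      I gray
      I black
      H gray
      H black
      D gray
        D→K: K black — skip
        D→F: F is gray → back edge
Back edge closes the cycle F → L → G → D → F; its vertices are {D, F, G, L}.

D, F, G, L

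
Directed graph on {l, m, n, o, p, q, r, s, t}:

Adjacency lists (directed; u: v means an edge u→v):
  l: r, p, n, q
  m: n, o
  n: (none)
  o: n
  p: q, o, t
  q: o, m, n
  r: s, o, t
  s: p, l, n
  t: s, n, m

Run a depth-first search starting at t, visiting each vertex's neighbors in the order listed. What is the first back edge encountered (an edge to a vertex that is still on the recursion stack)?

DFS from t (visiting each vertex's neighbors in the order listed); mark gray on enter, black on exit:
t gray
  s gray
    p gray
      q gray
        o gray
          n gray
          n black
        o black
        m gray
          m→n: n black — skip
          m→o: o black — skip
        m black
        q→n: n black — skip
      q black
      p→o: o black — skip
      p→t: t is gray → back edge
First back edge: p → t.

p→t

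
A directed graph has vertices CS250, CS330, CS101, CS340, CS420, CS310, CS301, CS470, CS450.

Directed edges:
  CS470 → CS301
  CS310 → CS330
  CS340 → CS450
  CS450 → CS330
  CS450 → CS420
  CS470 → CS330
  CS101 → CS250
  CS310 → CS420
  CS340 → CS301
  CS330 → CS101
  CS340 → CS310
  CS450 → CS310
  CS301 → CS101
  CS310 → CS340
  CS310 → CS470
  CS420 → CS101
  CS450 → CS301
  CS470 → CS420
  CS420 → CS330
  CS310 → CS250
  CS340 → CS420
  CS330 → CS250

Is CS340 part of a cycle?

Yes

CS340 is on a cycle iff CS340 can reach itself via ≥1 edge.
CS340 → CS310 → CS340 — yes.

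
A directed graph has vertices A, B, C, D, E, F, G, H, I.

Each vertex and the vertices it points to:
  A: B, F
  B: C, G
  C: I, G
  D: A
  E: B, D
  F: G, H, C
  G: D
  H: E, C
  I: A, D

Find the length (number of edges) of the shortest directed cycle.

4

For each vertex v, BFS finds the shortest path from v back to v.
The shortest such closed walk is I → A → F → C → I, length 4.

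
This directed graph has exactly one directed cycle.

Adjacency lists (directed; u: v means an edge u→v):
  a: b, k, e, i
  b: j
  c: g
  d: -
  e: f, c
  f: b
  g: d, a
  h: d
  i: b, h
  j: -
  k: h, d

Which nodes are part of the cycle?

a, c, e, g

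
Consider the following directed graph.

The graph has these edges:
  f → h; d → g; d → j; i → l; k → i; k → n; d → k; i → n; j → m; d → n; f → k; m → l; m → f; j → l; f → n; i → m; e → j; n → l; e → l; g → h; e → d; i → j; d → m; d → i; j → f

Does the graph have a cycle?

DFS with white/gray/black marking, starting from i:
i gray
  j gray
    m gray
      f gray
        n gray
          l gray
          l black
        n black
        h gray
        h black
        k gray
          k→i: i is gray → back edge
Back edge found, so a cycle exists: i → j → m → f → k → i.

Yes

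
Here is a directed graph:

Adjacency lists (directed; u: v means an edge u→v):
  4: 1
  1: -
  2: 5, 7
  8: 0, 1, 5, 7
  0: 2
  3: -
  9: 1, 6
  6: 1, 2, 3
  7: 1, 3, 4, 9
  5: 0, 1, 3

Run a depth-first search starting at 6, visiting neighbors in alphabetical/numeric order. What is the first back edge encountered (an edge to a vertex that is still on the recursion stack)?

0->2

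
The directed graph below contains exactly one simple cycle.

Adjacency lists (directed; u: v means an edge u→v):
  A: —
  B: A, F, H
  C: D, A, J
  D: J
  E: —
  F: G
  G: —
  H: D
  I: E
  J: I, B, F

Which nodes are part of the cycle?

B, D, H, J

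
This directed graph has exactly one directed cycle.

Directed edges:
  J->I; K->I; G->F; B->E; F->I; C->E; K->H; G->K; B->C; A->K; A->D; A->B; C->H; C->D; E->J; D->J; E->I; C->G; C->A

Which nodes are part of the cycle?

A, B, C

DFS with gray/black marking from C:
C gray
  H gray
  H black
  G gray
    K gray
      I gray
      I black
      K→H: H black — skip
    K black
    F gray
      F→I: I black — skip
    F black
  G black
  E gray
    J gray
      J→I: I black — skip
    J black
    E→I: I black — skip
  E black
  D gray
    D→J: J black — skip
  D black
  A gray
    A→D: D black — skip
    A→K: K black — skip
    B gray
      B→E: E black — skip
      B→C: C is gray → back edge
Back edge closes the cycle C → A → B → C; its vertices are {A, B, C}.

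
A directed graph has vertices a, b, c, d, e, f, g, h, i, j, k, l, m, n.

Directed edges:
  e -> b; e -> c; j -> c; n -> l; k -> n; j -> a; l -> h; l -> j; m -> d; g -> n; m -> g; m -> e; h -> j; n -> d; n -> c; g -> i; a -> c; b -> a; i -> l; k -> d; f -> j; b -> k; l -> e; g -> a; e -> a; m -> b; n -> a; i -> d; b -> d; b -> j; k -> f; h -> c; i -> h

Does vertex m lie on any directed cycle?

No

m lies on a cycle iff there is a path from m back to itself.
Exploring from m, it never reaches itself; equivalently, its strongly connected component is a singleton.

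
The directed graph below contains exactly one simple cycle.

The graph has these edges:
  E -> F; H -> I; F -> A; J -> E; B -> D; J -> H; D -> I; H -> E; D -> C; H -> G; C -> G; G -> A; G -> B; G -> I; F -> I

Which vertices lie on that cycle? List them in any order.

DFS with gray/black marking from G:
G gray
  I gray
  I black
  B gray
    D gray
      D→I: I black — skip
      C gray
        C→G: G is gray → back edge
Back edge closes the cycle G → B → D → C → G; its vertices are {B, C, D, G}.

B, C, D, G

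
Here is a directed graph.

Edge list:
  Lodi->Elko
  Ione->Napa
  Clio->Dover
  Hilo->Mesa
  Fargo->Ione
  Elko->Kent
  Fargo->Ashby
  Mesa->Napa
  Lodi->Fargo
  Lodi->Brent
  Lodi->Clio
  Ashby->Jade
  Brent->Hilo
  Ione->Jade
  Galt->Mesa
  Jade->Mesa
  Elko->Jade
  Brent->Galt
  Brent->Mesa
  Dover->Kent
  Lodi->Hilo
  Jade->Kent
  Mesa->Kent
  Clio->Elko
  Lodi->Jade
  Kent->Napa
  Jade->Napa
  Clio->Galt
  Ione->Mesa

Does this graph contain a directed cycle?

DFS with white/gray/black marking, starting from Hilo:
Hilo gray
  Mesa gray
    Kent gray
      Napa gray
      Napa black
    Kent black
    Mesa→Napa: Napa black — skip
  Mesa black
Hilo black
Dover gray
  Dover→Kent: Kent black — skip
Dover black
Ione gray
  Ione→Napa: Napa black — skip
  Ione→Mesa: Mesa black — skip
  Jade gray
    Jade→Kent: Kent black — skip
    Jade→Napa: Napa black — skip
    Jade→Mesa: Mesa black — skip
  Jade black
Ione black
Galt gray
  Galt→Mesa: Mesa black — skip
Galt black
Ashby gray
  Ashby→Jade: Jade black — skip
Ashby black
Fargo gray
  Fargo→Ashby: Ashby black — skip
  Fargo→Ione: Ione black — skip
Fargo black
Lodi gray
  Elko gray
    Elko→Jade: Jade black — skip
    Elko→Kent: Kent black — skip
  Elko black
  Brent gray
    Brent→Hilo: Hilo black — skip
    Brent→Galt: Galt black — skip
    Brent→Mesa: Mesa black — skip
  Brent black
  Lodi→Fargo: Fargo black — skip
  Lodi→Hilo: Hilo black — skip
  Lodi→Jade: Jade black — skip
  Clio gray
    Clio→Dover: Dover black — skip
    Clio→Elko: Elko black — skip
    Clio→Galt: Galt black — skip
  Clio black
Lodi black
Every edge goes to a white or black vertex — no back edge, so the graph is acyclic.

No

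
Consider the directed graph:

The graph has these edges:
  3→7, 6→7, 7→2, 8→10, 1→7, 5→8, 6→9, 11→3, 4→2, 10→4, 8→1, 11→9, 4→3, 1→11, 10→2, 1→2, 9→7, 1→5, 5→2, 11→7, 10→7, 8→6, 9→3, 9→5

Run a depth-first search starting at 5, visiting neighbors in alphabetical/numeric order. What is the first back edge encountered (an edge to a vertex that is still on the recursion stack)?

1->5

DFS from 5 (visiting neighbors in alphabetical/numeric order); mark gray on enter, black on exit:
5 gray
  2 gray
  2 black
  8 gray
    1 gray
      1→2: 2 black — skip
      1→5: 5 is gray → back edge
First back edge: 1 → 5.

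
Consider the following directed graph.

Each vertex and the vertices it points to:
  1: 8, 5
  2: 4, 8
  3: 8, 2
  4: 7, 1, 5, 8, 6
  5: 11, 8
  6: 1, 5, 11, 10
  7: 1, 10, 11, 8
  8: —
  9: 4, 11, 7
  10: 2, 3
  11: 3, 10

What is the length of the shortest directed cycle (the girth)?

4

For each vertex v, BFS finds the shortest path from v back to v.
The shortest such closed walk is 4 → 7 → 10 → 2 → 4, length 4.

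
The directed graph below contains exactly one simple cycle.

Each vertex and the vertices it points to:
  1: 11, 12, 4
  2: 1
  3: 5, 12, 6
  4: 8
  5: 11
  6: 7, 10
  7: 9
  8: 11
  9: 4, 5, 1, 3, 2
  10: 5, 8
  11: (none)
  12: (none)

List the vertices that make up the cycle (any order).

3, 6, 7, 9

DFS with gray/black marking from 9:
9 gray
  4 gray
    8 gray
      11 gray
      11 black
    8 black
  4 black
  5 gray
    5→11: 11 black — skip
  5 black
  1 gray
    1→11: 11 black — skip
    12 gray
    12 black
    1→4: 4 black — skip
  1 black
  3 gray
    3→5: 5 black — skip
    3→12: 12 black — skip
    6 gray
      7 gray
        7→9: 9 is gray → back edge
Back edge closes the cycle 9 → 3 → 6 → 7 → 9; its vertices are {3, 6, 7, 9}.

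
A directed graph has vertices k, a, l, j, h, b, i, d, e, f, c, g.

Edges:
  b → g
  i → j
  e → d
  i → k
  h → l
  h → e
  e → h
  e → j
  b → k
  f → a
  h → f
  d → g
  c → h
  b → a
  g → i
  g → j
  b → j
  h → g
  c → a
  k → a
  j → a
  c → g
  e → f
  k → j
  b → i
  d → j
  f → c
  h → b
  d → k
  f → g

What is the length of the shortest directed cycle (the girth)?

2

For each vertex v, BFS finds the shortest path from v back to v.
The shortest such closed walk is e → h → e, length 2.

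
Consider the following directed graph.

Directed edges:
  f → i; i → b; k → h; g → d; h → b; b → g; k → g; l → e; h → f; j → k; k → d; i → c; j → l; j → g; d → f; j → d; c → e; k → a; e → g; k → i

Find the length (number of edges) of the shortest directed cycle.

5

For each vertex v, BFS finds the shortest path from v back to v.
The shortest such closed walk is f → i → b → g → d → f, length 5.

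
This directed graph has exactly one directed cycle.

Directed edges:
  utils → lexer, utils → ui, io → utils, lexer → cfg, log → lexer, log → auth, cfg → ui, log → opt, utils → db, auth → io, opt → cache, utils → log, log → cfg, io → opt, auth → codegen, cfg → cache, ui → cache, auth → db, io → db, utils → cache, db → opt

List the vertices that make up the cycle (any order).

io, log, auth, utils

DFS with gray/black marking from auth:
auth gray
  io gray
    db gray
      opt gray
        cache gray
        cache black
      opt black
    db black
    io→opt: opt black — skip
    utils gray
      log gray
        lexer gray
          cfg gray
            ui gray
              ui→cache: cache black — skip
            ui black
            cfg→cache: cache black — skip
          cfg black
        lexer black
        log→cfg: cfg black — skip
        log→auth: auth is gray → back edge
Back edge closes the cycle auth → io → utils → log → auth; its vertices are {io, log, auth, utils}.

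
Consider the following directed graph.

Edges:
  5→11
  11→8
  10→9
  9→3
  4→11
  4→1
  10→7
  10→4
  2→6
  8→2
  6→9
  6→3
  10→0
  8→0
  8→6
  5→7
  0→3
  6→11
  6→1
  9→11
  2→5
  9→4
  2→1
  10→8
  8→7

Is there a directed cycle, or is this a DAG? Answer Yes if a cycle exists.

Yes

DFS with white/gray/black marking, starting from 3:
3 gray
3 black
6 gray
  11 gray
    8 gray
      7 gray
      7 black
      8→6: 6 is gray → back edge
Back edge found, so a cycle exists: 6 → 11 → 8 → 6.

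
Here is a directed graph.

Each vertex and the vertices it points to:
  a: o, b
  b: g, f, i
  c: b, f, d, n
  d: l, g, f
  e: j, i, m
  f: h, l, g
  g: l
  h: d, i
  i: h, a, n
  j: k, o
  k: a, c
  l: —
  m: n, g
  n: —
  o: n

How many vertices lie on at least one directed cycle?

A vertex is on a directed cycle iff it belongs to a strongly connected component of size ≥ 2 (or has a self-loop).
The vertices on cycles are {a, b, d, f, h, i} — 6 in total.

6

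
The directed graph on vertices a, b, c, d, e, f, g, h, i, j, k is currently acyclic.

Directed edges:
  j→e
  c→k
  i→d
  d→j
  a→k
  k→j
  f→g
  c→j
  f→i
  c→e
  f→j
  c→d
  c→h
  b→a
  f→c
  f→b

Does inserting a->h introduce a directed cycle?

Adding a→h creates a cycle iff h can already reach a.
Explore from h: no path reaches a. The graph stays acyclic.

No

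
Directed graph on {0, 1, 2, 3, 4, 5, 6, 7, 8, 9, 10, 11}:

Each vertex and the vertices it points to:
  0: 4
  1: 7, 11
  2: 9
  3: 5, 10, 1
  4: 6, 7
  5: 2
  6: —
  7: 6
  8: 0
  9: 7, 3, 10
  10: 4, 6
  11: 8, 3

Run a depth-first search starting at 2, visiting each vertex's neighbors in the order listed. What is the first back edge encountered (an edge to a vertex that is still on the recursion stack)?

5→2

DFS from 2 (visiting each vertex's neighbors in the order listed); mark gray on enter, black on exit:
2 gray
  9 gray
    7 gray
      6 gray
      6 black
    7 black
    3 gray
      5 gray
        5→2: 2 is gray → back edge
First back edge: 5 → 2.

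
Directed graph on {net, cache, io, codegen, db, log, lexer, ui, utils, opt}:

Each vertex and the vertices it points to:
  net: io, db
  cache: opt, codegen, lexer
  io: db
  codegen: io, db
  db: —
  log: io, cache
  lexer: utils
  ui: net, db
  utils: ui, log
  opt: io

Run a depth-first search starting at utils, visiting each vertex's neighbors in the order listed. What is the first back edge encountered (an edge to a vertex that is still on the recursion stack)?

DFS from utils (visiting each vertex's neighbors in the order listed); mark gray on enter, black on exit:
utils gray
  ui gray
    net gray
      io gray
        db gray
        db black
      io black
      net→db: db black — skip
    net black
    ui→db: db black — skip
  ui black
  log gray
    log→io: io black — skip
    cache gray
      opt gray
        opt→io: io black — skip
      opt black
      codegen gray
        codegen→io: io black — skip
        codegen→db: db black — skip
      codegen black
      lexer gray
        lexer→utils: utils is gray → back edge
First back edge: lexer → utils.

lexer->utils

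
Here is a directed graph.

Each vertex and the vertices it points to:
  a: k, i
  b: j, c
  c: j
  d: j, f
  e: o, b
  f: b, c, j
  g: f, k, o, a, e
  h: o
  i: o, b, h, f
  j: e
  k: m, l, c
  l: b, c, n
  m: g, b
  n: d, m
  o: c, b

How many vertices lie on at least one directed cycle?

A vertex is on a directed cycle iff it belongs to a strongly connected component of size ≥ 2 (or has a self-loop).
The vertices on cycles are {a, b, c, e, g, j, k, l, m, n, o} — 11 in total.

11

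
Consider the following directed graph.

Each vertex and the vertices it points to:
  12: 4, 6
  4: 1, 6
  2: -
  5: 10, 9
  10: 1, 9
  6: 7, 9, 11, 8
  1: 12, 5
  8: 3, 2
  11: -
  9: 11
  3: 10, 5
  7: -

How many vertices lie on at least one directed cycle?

8

A vertex is on a directed cycle iff it belongs to a strongly connected component of size ≥ 2 (or has a self-loop).
The vertices on cycles are {1, 3, 4, 5, 6, 8, 10, 12} — 8 in total.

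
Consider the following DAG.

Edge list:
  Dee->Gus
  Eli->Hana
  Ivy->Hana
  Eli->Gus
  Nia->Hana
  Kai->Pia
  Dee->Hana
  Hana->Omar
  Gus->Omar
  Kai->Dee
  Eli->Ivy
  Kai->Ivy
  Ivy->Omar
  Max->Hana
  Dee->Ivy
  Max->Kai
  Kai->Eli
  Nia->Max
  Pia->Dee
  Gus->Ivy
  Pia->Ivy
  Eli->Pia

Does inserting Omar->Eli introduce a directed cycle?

Yes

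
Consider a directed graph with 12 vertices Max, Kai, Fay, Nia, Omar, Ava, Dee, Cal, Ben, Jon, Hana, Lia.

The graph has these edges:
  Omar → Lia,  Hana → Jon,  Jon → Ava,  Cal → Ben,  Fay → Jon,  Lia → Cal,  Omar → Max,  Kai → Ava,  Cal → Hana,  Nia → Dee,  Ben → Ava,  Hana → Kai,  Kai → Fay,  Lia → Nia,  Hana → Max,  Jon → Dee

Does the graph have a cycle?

No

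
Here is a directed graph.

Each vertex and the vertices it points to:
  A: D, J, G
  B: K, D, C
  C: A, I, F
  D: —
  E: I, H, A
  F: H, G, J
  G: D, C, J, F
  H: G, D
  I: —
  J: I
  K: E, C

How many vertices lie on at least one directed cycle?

A vertex is on a directed cycle iff it belongs to a strongly connected component of size ≥ 2 (or has a self-loop).
The vertices on cycles are {A, C, F, G, H} — 5 in total.

5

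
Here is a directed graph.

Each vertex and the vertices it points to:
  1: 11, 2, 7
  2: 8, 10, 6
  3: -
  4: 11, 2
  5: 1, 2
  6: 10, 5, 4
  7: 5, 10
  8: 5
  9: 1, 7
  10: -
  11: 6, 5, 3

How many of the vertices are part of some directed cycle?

A vertex is on a directed cycle iff it belongs to a strongly connected component of size ≥ 2 (or has a self-loop).
The vertices on cycles are {1, 2, 4, 5, 6, 7, 8, 11} — 8 in total.

8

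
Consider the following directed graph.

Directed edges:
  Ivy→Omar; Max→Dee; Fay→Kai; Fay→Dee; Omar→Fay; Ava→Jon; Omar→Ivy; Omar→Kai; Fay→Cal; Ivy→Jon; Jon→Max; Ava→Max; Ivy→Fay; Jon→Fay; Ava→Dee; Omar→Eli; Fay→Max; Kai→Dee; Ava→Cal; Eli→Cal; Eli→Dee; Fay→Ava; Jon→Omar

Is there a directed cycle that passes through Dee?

No

Dee lies on a cycle iff there is a path from Dee back to itself.
Exploring from Dee, it never reaches itself; equivalently, its strongly connected component is a singleton.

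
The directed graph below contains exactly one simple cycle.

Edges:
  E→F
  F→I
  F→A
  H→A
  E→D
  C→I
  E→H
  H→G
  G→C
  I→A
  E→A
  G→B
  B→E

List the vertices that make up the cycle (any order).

B, E, G, H

DFS with gray/black marking from G:
G gray
  B gray
    E gray
      A gray
      A black
      H gray
        H→G: G is gray → back edge
Back edge closes the cycle G → B → E → H → G; its vertices are {B, E, G, H}.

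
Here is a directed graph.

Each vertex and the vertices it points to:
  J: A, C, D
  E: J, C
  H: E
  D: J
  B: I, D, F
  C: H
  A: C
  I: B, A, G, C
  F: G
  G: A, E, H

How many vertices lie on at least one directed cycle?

A vertex is on a directed cycle iff it belongs to a strongly connected component of size ≥ 2 (or has a self-loop).
The vertices on cycles are {A, B, C, D, E, H, I, J} — 8 in total.

8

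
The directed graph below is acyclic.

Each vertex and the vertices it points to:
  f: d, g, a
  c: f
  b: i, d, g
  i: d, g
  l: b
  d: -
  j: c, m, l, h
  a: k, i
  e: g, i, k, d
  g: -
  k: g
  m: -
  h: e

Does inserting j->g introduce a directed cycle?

Adding j→g creates a cycle iff g can already reach j.
Explore from g: no path reaches j. The graph stays acyclic.

No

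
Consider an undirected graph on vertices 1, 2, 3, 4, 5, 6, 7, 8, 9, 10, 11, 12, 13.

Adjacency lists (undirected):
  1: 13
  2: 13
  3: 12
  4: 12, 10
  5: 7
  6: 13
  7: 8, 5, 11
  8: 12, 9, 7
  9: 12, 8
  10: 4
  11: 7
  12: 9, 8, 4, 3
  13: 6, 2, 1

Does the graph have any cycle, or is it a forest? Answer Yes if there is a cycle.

DFS, tracking each vertex's parent; an edge to a visited non-parent vertex closes a cycle.
Start from 10:
visit 10 (parent –)
  visit 4 (parent 10)
    visit 12 (parent 4)
      visit 9 (parent 12)
        9–12: parent, skip
        visit 8 (parent 9)
          8–12: 12 visited and ≠ parent → cycle
Cycle: 12 – 9 – 8 – 12.

Yes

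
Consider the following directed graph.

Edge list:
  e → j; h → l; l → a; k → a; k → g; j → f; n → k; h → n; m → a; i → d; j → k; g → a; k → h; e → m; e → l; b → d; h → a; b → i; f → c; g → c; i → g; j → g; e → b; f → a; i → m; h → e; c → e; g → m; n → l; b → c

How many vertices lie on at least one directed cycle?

10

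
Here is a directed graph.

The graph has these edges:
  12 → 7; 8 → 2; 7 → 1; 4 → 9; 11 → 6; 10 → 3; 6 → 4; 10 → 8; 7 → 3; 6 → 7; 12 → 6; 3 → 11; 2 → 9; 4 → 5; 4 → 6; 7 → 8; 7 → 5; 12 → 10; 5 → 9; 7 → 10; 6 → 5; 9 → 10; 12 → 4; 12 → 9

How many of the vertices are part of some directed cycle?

A vertex is on a directed cycle iff it belongs to a strongly connected component of size ≥ 2 (or has a self-loop).
The vertices on cycles are {2, 3, 4, 5, 6, 7, 8, 9, 10, 11} — 10 in total.

10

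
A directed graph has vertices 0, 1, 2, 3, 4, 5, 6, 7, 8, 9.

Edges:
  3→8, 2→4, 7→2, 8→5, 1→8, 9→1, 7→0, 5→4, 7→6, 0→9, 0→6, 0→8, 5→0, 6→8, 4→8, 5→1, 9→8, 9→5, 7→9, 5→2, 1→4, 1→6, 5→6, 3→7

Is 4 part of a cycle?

4 is on a cycle iff 4 can reach itself via ≥1 edge.
4 → 8 → 5 → 4 — yes.

Yes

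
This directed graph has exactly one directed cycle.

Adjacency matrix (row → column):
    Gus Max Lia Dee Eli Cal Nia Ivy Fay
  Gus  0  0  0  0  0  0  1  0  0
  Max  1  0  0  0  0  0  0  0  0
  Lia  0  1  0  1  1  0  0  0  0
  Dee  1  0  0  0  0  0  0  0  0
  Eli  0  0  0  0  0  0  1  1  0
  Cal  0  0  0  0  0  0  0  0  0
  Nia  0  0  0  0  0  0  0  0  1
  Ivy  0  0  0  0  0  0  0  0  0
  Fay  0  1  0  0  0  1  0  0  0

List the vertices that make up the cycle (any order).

Fay, Gus, Max, Nia

DFS with gray/black marking from Nia:
Nia gray
  Fay gray
    Max gray
      Gus gray
        Gus→Nia: Nia is gray → back edge
Back edge closes the cycle Nia → Fay → Max → Gus → Nia; its vertices are {Fay, Gus, Max, Nia}.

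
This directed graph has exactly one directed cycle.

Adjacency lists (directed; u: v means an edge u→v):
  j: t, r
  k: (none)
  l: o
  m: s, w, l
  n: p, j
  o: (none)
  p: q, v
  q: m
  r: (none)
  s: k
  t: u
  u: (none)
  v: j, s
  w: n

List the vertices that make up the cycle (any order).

DFS with gray/black marking from p:
p gray
  q gray
    m gray
      s gray
        k gray
        k black
      s black
      w gray
        n gray
          n→p: p is gray → back edge
Back edge closes the cycle p → q → m → w → n → p; its vertices are {m, n, p, q, w}.

m, n, p, q, w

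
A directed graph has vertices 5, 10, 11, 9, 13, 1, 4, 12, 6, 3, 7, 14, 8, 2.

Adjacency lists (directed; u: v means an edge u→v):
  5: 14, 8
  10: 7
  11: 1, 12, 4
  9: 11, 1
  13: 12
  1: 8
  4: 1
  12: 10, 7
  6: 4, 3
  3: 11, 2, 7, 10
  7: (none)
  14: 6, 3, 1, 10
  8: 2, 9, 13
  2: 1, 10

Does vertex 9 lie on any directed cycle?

9 is on a cycle iff 9 can reach itself via ≥1 edge.
9 → 1 → 8 → 9 — yes.

Yes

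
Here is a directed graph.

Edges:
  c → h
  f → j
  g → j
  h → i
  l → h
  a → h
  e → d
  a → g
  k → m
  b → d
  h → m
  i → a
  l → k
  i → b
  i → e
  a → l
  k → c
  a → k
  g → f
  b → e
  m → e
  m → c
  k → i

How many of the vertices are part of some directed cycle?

7

A vertex is on a directed cycle iff it belongs to a strongly connected component of size ≥ 2 (or has a self-loop).
The vertices on cycles are {a, c, h, i, k, l, m} — 7 in total.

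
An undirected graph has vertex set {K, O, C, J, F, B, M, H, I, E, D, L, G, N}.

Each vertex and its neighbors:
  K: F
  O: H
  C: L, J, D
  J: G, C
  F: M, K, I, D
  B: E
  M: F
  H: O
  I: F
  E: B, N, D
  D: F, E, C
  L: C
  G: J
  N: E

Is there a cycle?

No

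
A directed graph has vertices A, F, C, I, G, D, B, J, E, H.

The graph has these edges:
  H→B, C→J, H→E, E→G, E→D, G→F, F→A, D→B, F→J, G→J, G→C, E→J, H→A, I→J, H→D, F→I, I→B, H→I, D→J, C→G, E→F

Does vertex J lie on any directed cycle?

No

J lies on a cycle iff there is a path from J back to itself.
Exploring from J, it never reaches itself; equivalently, its strongly connected component is a singleton.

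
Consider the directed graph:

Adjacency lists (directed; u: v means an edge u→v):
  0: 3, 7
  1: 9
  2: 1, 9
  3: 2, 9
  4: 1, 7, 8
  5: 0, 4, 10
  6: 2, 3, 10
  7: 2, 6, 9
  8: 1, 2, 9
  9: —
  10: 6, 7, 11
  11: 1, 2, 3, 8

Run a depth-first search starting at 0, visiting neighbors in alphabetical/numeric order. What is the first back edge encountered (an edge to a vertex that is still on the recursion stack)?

10->6

DFS from 0 (visiting neighbors in alphabetical/numeric order); mark gray on enter, black on exit:
0 gray
  3 gray
    2 gray
      1 gray
        9 gray
        9 black
      1 black
      2→9: 9 black — skip
    2 black
    3→9: 9 black — skip
  3 black
  7 gray
    7→2: 2 black — skip
    6 gray
      6→2: 2 black — skip
      6→3: 3 black — skip
      10 gray
        10→6: 6 is gray → back edge
First back edge: 10 → 6.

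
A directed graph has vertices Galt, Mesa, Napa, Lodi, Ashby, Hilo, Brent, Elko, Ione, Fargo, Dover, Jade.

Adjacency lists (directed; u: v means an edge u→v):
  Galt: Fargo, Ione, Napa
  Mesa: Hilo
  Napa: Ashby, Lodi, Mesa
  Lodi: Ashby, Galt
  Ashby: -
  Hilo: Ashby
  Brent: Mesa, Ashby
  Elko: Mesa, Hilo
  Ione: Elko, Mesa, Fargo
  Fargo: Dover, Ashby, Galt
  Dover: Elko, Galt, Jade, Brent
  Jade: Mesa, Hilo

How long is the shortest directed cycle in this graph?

For each vertex v, BFS finds the shortest path from v back to v.
The shortest such closed walk is Fargo → Galt → Fargo, length 2.

2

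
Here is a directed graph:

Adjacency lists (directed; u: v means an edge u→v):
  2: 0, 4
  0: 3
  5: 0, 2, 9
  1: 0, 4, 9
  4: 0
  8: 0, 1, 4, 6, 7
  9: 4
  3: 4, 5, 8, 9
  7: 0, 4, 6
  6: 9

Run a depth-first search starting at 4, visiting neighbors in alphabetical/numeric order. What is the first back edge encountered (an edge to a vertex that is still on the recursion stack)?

3->4

DFS from 4 (visiting neighbors in alphabetical/numeric order); mark gray on enter, black on exit:
4 gray
  0 gray
    3 gray
      3→4: 4 is gray → back edge
First back edge: 3 → 4.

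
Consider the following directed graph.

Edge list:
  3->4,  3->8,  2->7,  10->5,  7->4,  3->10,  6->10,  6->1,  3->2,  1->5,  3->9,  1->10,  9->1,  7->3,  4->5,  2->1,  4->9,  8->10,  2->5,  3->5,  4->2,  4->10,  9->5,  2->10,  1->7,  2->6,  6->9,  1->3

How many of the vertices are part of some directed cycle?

7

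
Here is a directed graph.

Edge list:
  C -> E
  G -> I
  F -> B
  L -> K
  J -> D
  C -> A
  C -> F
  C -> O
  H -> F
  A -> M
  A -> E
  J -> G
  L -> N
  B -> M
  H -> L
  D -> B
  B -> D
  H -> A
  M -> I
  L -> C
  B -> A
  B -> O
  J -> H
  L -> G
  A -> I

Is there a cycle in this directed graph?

DFS with white/gray/black marking, starting from D:
D gray
  B gray
    A gray
      I gray
      I black
      M gray
        M→I: I black — skip
      M black
      E gray
      E black
    A black
    O gray
    O black
    B→D: D is gray → back edge
Back edge found, so a cycle exists: D → B → D.

Yes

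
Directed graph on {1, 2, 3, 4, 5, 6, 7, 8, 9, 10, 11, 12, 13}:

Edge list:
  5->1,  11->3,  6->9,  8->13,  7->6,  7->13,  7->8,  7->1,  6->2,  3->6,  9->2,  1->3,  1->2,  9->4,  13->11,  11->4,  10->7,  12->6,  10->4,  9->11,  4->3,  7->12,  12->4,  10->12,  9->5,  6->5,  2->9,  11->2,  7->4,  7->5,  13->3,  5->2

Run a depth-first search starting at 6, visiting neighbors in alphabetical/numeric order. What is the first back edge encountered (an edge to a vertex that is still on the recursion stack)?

DFS from 6 (visiting neighbors in alphabetical/numeric order); mark gray on enter, black on exit:
6 gray
  2 gray
    9 gray
      9→2: 2 is gray → back edge
First back edge: 9 → 2.

9→2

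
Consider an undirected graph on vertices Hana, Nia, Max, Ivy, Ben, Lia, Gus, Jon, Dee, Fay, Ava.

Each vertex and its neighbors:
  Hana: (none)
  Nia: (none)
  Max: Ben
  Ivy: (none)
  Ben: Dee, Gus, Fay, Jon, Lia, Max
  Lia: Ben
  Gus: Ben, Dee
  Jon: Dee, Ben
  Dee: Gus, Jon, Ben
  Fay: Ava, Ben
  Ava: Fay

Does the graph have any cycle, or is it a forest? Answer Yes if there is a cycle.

Yes

DFS, tracking each vertex's parent; an edge to a visited non-parent vertex closes a cycle.
Start from Fay:
visit Fay (parent –)
  visit Ava (parent Fay)
    Ava–Fay: parent, skip
  visit Ben (parent Fay)
    visit Dee (parent Ben)
      visit Gus (parent Dee)
        Gus–Ben: Ben visited and ≠ parent → cycle
Cycle: Ben – Dee – Gus – Ben.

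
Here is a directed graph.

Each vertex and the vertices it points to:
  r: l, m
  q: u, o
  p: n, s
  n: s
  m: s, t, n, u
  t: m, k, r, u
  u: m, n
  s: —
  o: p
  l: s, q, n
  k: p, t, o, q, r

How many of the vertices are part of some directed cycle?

A vertex is on a directed cycle iff it belongs to a strongly connected component of size ≥ 2 (or has a self-loop).
The vertices on cycles are {k, l, m, q, r, t, u} — 7 in total.

7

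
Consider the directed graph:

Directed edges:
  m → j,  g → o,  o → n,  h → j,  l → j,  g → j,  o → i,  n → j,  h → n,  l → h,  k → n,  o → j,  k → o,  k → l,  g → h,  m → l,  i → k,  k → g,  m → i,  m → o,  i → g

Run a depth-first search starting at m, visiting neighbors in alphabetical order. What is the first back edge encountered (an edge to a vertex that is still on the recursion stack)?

o→i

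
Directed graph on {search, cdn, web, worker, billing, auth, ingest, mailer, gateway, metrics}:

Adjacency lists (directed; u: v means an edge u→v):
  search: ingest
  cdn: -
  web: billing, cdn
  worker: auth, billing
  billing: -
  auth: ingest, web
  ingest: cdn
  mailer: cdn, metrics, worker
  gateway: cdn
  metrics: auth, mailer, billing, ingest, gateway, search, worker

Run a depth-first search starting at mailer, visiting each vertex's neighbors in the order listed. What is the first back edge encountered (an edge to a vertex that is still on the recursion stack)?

metrics→mailer

DFS from mailer (visiting each vertex's neighbors in the order listed); mark gray on enter, black on exit:
mailer gray
  cdn gray
  cdn black
  metrics gray
    auth gray
      ingest gray
        ingest→cdn: cdn black — skip
      ingest black
      web gray
        billing gray
        billing black
        web→cdn: cdn black — skip
      web black
    auth black
    metrics→mailer: mailer is gray → back edge
First back edge: metrics → mailer.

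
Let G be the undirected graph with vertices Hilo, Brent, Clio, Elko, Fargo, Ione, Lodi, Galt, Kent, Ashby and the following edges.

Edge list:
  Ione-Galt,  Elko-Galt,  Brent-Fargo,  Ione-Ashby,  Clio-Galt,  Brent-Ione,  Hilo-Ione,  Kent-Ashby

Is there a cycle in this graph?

DFS, tracking each vertex's parent; an edge to a visited non-parent vertex closes a cycle.
Start from Fargo:
visit Fargo (parent –)
  visit Brent (parent Fargo)
    Brent–Fargo: parent, skip
    visit Ione (parent Brent)
      Ione–Brent: parent, skip
      visit Ashby (parent Ione)
        Ashby–Ione: parent, skip
        visit Kent (parent Ashby)
          Kent–Ashby: parent, skip
      visit Galt (parent Ione)
        visit Elko (parent Galt)
          Elko–Galt: parent, skip
        Galt–Ione: parent, skip
        visit Clio (parent Galt)
          Clio–Galt: parent, skip
      visit Hilo (parent Ione)
        Hilo–Ione: parent, skip
visit Lodi (parent –)
No non-parent visited neighbor found — the graph is a forest.

No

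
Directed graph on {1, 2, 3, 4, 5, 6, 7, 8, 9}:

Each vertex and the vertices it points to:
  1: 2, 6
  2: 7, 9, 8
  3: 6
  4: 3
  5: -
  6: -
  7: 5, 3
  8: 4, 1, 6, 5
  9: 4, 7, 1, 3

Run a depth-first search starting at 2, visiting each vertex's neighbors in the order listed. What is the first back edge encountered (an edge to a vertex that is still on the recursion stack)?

DFS from 2 (visiting each vertex's neighbors in the order listed); mark gray on enter, black on exit:
2 gray
  7 gray
    5 gray
    5 black
    3 gray
      6 gray
      6 black
    3 black
  7 black
  9 gray
    4 gray
      4→3: 3 black — skip
    4 black
    9→7: 7 black — skip
    1 gray
      1→2: 2 is gray → back edge
First back edge: 1 → 2.

1→2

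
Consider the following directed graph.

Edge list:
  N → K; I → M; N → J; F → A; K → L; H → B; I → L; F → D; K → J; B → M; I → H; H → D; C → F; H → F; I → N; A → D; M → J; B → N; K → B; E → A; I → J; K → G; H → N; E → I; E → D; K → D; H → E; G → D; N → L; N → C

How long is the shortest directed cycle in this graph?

3

For each vertex v, BFS finds the shortest path from v back to v.
The shortest such closed walk is I → H → E → I, length 3.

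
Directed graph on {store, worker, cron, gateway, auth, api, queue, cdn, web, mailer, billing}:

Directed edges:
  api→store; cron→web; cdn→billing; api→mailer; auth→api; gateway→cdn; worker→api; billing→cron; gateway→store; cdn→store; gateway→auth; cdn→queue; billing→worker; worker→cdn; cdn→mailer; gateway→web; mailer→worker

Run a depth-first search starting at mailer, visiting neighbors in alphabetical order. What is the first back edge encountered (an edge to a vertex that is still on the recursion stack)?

api->mailer

DFS from mailer (visiting neighbors in alphabetical order); mark gray on enter, black on exit:
mailer gray
  worker gray
    api gray
      api→mailer: mailer is gray → back edge
First back edge: api → mailer.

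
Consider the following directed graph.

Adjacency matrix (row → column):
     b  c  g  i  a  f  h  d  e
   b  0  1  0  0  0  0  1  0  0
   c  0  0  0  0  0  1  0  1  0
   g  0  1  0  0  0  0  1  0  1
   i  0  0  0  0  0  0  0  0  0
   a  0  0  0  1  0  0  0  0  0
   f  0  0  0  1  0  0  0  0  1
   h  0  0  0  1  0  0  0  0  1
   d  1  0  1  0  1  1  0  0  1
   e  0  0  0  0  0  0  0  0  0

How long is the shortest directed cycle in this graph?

3

For each vertex v, BFS finds the shortest path from v back to v.
The shortest such closed walk is d → g → c → d, length 3.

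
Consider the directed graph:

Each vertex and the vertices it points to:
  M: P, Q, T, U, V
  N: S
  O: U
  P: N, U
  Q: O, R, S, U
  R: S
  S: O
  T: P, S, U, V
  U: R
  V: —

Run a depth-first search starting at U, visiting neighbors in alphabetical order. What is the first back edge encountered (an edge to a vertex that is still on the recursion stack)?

DFS from U (visiting neighbors in alphabetical order); mark gray on enter, black on exit:
U gray
  R gray
    S gray
      O gray
        O→U: U is gray → back edge
First back edge: O → U.

O->U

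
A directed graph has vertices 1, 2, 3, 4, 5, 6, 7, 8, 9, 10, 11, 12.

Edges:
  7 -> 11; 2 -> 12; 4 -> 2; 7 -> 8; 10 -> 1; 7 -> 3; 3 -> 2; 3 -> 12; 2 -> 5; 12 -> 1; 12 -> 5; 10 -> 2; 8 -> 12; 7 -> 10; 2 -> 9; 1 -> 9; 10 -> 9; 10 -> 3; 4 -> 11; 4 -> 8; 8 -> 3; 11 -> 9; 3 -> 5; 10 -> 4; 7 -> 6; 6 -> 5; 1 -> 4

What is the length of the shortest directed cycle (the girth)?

For each vertex v, BFS finds the shortest path from v back to v.
The shortest such closed walk is 4 → 2 → 12 → 1 → 4, length 4.

4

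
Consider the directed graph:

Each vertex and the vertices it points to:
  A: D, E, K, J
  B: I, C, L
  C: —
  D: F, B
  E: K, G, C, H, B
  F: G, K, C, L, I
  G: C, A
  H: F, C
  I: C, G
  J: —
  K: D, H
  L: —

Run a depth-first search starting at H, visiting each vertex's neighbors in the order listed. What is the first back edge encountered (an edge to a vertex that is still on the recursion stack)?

D->F

DFS from H (visiting each vertex's neighbors in the order listed); mark gray on enter, black on exit:
H gray
  F gray
    G gray
      C gray
      C black
      A gray
        D gray
          D→F: F is gray → back edge
First back edge: D → F.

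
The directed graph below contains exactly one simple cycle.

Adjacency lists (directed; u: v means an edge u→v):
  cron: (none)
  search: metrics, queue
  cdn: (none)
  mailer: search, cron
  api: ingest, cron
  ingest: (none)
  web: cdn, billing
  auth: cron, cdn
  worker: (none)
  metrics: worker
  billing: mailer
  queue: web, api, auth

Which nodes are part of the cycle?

web, queue, mailer, search, billing

DFS with gray/black marking from search:
search gray
  metrics gray
    worker gray
    worker black
  metrics black
  queue gray
    web gray
      cdn gray
      cdn black
      billing gray
        mailer gray
          mailer→search: search is gray → back edge
Back edge closes the cycle search → queue → web → billing → mailer → search; its vertices are {web, queue, mailer, search, billing}.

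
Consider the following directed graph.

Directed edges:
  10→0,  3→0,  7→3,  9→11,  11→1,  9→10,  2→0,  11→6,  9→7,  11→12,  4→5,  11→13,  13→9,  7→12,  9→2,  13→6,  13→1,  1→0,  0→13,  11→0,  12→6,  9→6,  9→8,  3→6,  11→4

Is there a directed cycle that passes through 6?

6 lies on a cycle iff there is a path from 6 back to itself.
Exploring from 6, it never reaches itself; equivalently, its strongly connected component is a singleton.

No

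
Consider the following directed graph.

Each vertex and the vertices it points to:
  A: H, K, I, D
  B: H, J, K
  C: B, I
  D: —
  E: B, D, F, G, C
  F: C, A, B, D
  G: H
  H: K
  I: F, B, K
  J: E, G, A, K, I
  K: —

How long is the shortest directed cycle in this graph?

For each vertex v, BFS finds the shortest path from v back to v.
The shortest such closed walk is J → I → B → J, length 3.

3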